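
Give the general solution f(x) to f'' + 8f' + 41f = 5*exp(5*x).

Characteristic equation r² + 8r + 41 = 0 has discriminant (8)² - 4·(41) = -100 < 0, so r = -4 ± 5i.
Hence f_h = C1*cos(5*x)*exp(-4*x) + C2*exp(-4*x)*sin(5*x).
Try f_p = A*exp(5*x). Substituting into the equation and dividing by exp(5*x) gives A = 5/106, so f_p = 5*exp(5*x)/106.

f = 5*exp(5*x)/106 + C1*cos(5*x)*exp(-4*x) + C2*exp(-4*x)*sin(5*x)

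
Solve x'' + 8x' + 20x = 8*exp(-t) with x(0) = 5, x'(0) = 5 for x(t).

Characteristic equation r² + 8r + 20 = 0 has discriminant (8)² - 4·(20) = -16 < 0, so r = -4 ± 2i.
Hence x_h = C1*cos(2*t)*exp(-4*t) + C2*exp(-4*t)*sin(2*t).
Try x_p = A*exp(-t). Substituting into the equation and dividing by exp(-t) gives A = 8/13, so x_p = 8*exp(-t)/13.
General solution: x = 8*exp(-t)/13 + C1*cos(2*t)*exp(-4*t) + C2*exp(-4*t)*sin(2*t).
Apply the initial conditions: x(0) = 8/13 + C1 = 5 and x'(0) = -8/13 - 4*C1 + 2*C2 = 5. Solving gives C1 = 57/13, C2 = 301/26.

x = 8*exp(-t)/13 + 57*cos(2*t)*exp(-4*t)/13 + 301*exp(-4*t)*sin(2*t)/26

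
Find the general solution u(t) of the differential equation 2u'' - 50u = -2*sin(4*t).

Divide through by 2: u'' - 25u = -sin(4*t).
Characteristic equation r² - 25 = 0 factors as (r - 5)(r + 5) = 0, so r = 5, -5.
Hence u_h = C1*exp(5*t) + C2*exp(-5*t).
Try u_p = A*cos(4*t) + B*sin(4*t). Substituting and equating the coefficients of cos(4t) and sin(4t) gives A = 0, B = 1/41, so u_p = sin(4*t)/41.

u = sin(4*t)/41 + C1*exp(5*t) + C2*exp(-5*t)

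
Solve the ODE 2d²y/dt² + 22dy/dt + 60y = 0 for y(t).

y = C1*exp(-6*t) + C2*exp(-5*t)

Divide through by 2: y'' + 11y' + 30y = 0.
Characteristic equation r² + 11r + 30 = 0 factors as (r + 6)(r + 5) = 0, so r = -6, -5.
Hence y_h = C1*exp(-6*t) + C2*exp(-5*t).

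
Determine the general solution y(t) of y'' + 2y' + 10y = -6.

y = -3/5 + C1*cos(3*t)*exp(-t) + C2*exp(-t)*sin(3*t)

Characteristic equation r² + 2r + 10 = 0 has discriminant (2)² - 4·(10) = -36 < 0, so r = -1 ± 3i.
Hence y_h = C1*cos(3*t)*exp(-t) + C2*exp(-t)*sin(3*t).
For the particular solution try y_p = A0. Substituting and matching coefficients of each power of t gives A0 = -3/5, so y_p = -3/5.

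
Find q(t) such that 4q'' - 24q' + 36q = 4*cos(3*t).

Divide through by 4: q'' - 6q' + 9q = cos(3*t).
Characteristic equation r² - 6r + 9 = 0 has discriminant (-6)² - 4·(9) = 0, so r = 3 is a repeated root.
Hence q_h = (C1 + C2*t)*exp(3*t).
Try q_p = A*cos(3*t) + B*sin(3*t). Substituting and equating the coefficients of cos(3t) and sin(3t) gives A = 0, B = -1/18, so q_p = -sin(3*t)/18.

q = -sin(3*t)/18 + C1*exp(3*t) + C2*t*exp(3*t)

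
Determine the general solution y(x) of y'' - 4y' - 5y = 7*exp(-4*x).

Characteristic equation r² - 4r - 5 = 0 factors as (r - 5)(r + 1) = 0, so r = 5, -1.
Hence y_h = C1*exp(5*x) + C2*exp(-x).
Try y_p = A*exp(-4*x). Substituting into the equation and dividing by exp(-4*x) gives A = 7/27, so y_p = 7*exp(-4*x)/27.

y = 7*exp(-4*x)/27 + C1*exp(5*x) + C2*exp(-x)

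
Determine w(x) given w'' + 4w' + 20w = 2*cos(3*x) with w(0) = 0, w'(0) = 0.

Characteristic equation r² + 4r + 20 = 0 has discriminant (4)² - 4·(20) = -64 < 0, so r = -2 ± 4i.
Hence w_h = C1*cos(4*x)*exp(-2*x) + C2*exp(-2*x)*sin(4*x).
Try w_p = A*cos(3*x) + B*sin(3*x). Substituting and equating the coefficients of cos(3x) and sin(3x) gives A = 22/265, B = 24/265, so w_p = 22*cos(3*x)/265 + 24*sin(3*x)/265.
General solution: w = 22*cos(3*x)/265 + 24*sin(3*x)/265 + C1*cos(4*x)*exp(-2*x) + C2*exp(-2*x)*sin(4*x).
Apply the initial conditions: w(0) = 22/265 + C1 = 0 and w'(0) = 72/265 - 2*C1 + 4*C2 = 0. Solving gives C1 = -22/265, C2 = -29/265.

w = 22*cos(3*x)/265 + 24*sin(3*x)/265 - 29*exp(-2*x)*sin(4*x)/265 - 22*cos(4*x)*exp(-2*x)/265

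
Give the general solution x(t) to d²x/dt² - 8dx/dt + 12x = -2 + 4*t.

Characteristic equation r² - 8r + 12 = 0 factors as (r - 6)(r - 2) = 0, so r = 6, 2.
Hence x_h = C1*exp(6*t) + C2*exp(2*t).
For the particular solution try x_p = A0 + A1*t. Substituting and matching coefficients of each power of t gives A0 = 1/18, A1 = 1/3, so x_p = 1/18 + t/3.

x = 1/18 + t/3 + C1*exp(6*t) + C2*exp(2*t)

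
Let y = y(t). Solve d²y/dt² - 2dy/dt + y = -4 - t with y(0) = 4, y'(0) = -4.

y = -6 - t + 10*exp(t) - 13*t*exp(t)

Characteristic equation r² - 2r + 1 = 0 has discriminant (-2)² - 4·(1) = 0, so r = 1 is a repeated root.
Hence y_h = (C1 + C2*t)*exp(t).
For the particular solution try y_p = A0 + A1*t. Substituting and matching coefficients of each power of t gives A0 = -6, A1 = -1, so y_p = -6 - t.
General solution: y = -6 - t + C1*exp(t) + C2*t*exp(t).
Apply the initial conditions: y(0) = -6 + C1 = 4 and y'(0) = -1 + C1 + C2 = -4. Solving gives C1 = 10, C2 = -13.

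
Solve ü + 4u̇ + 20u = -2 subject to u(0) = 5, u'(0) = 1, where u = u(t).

Characteristic equation r² + 4r + 20 = 0 has discriminant (4)² - 4·(20) = -64 < 0, so r = -2 ± 4i.
Hence u_h = C1*cos(4*t)*exp(-2*t) + C2*exp(-2*t)*sin(4*t).
For the particular solution try u_p = A0. Substituting and matching coefficients of each power of t gives A0 = -1/10, so u_p = -1/10.
General solution: u = -1/10 + C1*cos(4*t)*exp(-2*t) + C2*exp(-2*t)*sin(4*t).
Apply the initial conditions: u(0) = -1/10 + C1 = 5 and u'(0) = -2*C1 + 4*C2 = 1. Solving gives C1 = 51/10, C2 = 14/5.

u = -1/10 + 14*exp(-2*t)*sin(4*t)/5 + 51*cos(4*t)*exp(-2*t)/10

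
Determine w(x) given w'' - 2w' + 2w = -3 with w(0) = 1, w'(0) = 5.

Characteristic equation r² - 2r + 2 = 0 has discriminant (-2)² - 4·(2) = -4 < 0, so r = 1 ± i.
Hence w_h = C1*cos(x)*exp(x) + C2*exp(x)*sin(x).
For the particular solution try w_p = A0. Substituting and matching coefficients of each power of x gives A0 = -3/2, so w_p = -3/2.
General solution: w = -3/2 + C1*cos(x)*exp(x) + C2*exp(x)*sin(x).
Apply the initial conditions: w(0) = -3/2 + C1 = 1 and w'(0) = C1 + C2 = 5. Solving gives C1 = 5/2, C2 = 5/2.

w = -3/2 + 5*cos(x)*exp(x)/2 + 5*exp(x)*sin(x)/2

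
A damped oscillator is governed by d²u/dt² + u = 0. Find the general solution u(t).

u = C1*cos(t) + C2*sin(t)

Characteristic equation r² + 1 = 0 has discriminant (0)² - 4·(1) = -4 < 0, so r = ± i.
Hence u_h = C1*cos(t) + C2*sin(t).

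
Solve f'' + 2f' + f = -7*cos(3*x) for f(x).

Characteristic equation r² + 2r + 1 = 0 has discriminant (2)² - 4·(1) = 0, so r = -1 is a repeated root.
Hence f_h = (C1 + C2*x)*exp(-x).
Try f_p = A*cos(3*x) + B*sin(3*x). Substituting and equating the coefficients of cos(3x) and sin(3x) gives A = 14/25, B = -21/50, so f_p = -21*sin(3*x)/50 + 14*cos(3*x)/25.

f = -21*sin(3*x)/50 + 14*cos(3*x)/25 + C1*exp(-x) + C2*x*exp(-x)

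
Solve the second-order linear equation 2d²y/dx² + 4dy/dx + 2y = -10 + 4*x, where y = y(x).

y = -9 + 2*x + C1*exp(-x) + C2*x*exp(-x)

Divide through by 2: y'' + 2y' + y = -5 + 2*x.
Characteristic equation r² + 2r + 1 = 0 has discriminant (2)² - 4·(1) = 0, so r = -1 is a repeated root.
Hence y_h = (C1 + C2*x)*exp(-x).
For the particular solution try y_p = A0 + A1*x. Substituting and matching coefficients of each power of x gives A0 = -9, A1 = 2, so y_p = -9 + 2*x.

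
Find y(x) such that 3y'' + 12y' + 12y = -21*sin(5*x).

Divide through by 3: y'' + 4y' + 4y = -7*sin(5*x).
Characteristic equation r² + 4r + 4 = 0 has discriminant (4)² - 4·(4) = 0, so r = -2 is a repeated root.
Hence y_h = (C1 + C2*x)*exp(-2*x).
Try y_p = A*cos(5*x) + B*sin(5*x). Substituting and equating the coefficients of cos(5x) and sin(5x) gives A = 140/841, B = 147/841, so y_p = 140*cos(5*x)/841 + 147*sin(5*x)/841.

y = 140*cos(5*x)/841 + 147*sin(5*x)/841 + C1*exp(-2*x) + C2*x*exp(-2*x)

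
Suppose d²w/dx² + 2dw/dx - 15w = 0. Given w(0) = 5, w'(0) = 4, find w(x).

Characteristic equation r² + 2r - 15 = 0 factors as (r - 3)(r + 5) = 0, so r = 3, -5.
Hence w_h = C1*exp(3*x) + C2*exp(-5*x).
Apply the initial conditions: w(0) = C1 + C2 = 5 and w'(0) = -5*C2 + 3*C1 = 4. Solving gives C1 = 29/8, C2 = 11/8.

w = 11*exp(-5*x)/8 + 29*exp(3*x)/8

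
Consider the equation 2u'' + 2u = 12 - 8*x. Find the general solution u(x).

Divide through by 2: u'' + u = 6 - 4*x.
Characteristic equation r² + 1 = 0 has discriminant (0)² - 4·(1) = -4 < 0, so r = ± i.
Hence u_h = C1*cos(x) + C2*sin(x).
For the particular solution try u_p = A0 + A1*x. Substituting and matching coefficients of each power of x gives A0 = 6, A1 = -4, so u_p = 6 - 4*x.

u = 6 - 4*x + C1*cos(x) + C2*sin(x)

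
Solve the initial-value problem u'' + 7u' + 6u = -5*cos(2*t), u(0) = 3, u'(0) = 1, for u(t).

Characteristic equation r² + 7r + 6 = 0 factors as (r + 1)(r + 6) = 0, so r = -1, -6.
Hence u_h = C1*exp(-t) + C2*exp(-6*t).
Try u_p = A*cos(2*t) + B*sin(2*t). Substituting and equating the coefficients of cos(2t) and sin(2t) gives A = -1/20, B = -7/20, so u_p = -7*sin(2*t)/20 - cos(2*t)/20.
General solution: u = -7*sin(2*t)/20 - cos(2*t)/20 + C1*exp(-t) + C2*exp(-6*t).
Apply the initial conditions: u(0) = -1/20 + C1 + C2 = 3 and u'(0) = -7/10 - C1 - 6*C2 = 1. Solving gives C1 = 4, C2 = -19/20.

u = 4*exp(-t) - 19*exp(-6*t)/20 - 7*sin(2*t)/20 - cos(2*t)/20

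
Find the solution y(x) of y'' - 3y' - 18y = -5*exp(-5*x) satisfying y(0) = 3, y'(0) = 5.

y = -5*exp(-5*x)/22 + 31*exp(-3*x)/18 + 149*exp(6*x)/99

Characteristic equation r² - 3r - 18 = 0 factors as (r - 6)(r + 3) = 0, so r = 6, -3.
Hence y_h = C1*exp(6*x) + C2*exp(-3*x).
Try y_p = A*exp(-5*x). Substituting into the equation and dividing by exp(-5*x) gives A = -5/22, so y_p = -5*exp(-5*x)/22.
General solution: y = -5*exp(-5*x)/22 + C1*exp(6*x) + C2*exp(-3*x).
Apply the initial conditions: y(0) = -5/22 + C1 + C2 = 3 and y'(0) = 25/22 - 3*C2 + 6*C1 = 5. Solving gives C1 = 149/99, C2 = 31/18.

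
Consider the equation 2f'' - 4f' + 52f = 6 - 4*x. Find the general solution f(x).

Divide through by 2: f'' - 2f' + 26f = 3 - 2*x.
Characteristic equation r² - 2r + 26 = 0 has discriminant (-2)² - 4·(26) = -100 < 0, so r = 1 ± 5i.
Hence f_h = C1*cos(5*x)*exp(x) + C2*exp(x)*sin(5*x).
For the particular solution try f_p = A0 + A1*x. Substituting and matching coefficients of each power of x gives A0 = 37/338, A1 = -1/13, so f_p = 37/338 - x/13.

f = 37/338 - x/13 + C1*cos(5*x)*exp(x) + C2*exp(x)*sin(5*x)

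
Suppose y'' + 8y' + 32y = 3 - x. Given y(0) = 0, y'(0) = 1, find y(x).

y = 13/128 - x/32 - 13*cos(4*x)*exp(-4*x)/128 + 5*exp(-4*x)*sin(4*x)/32

Characteristic equation r² + 8r + 32 = 0 has discriminant (8)² - 4·(32) = -64 < 0, so r = -4 ± 4i.
Hence y_h = C1*cos(4*x)*exp(-4*x) + C2*exp(-4*x)*sin(4*x).
For the particular solution try y_p = A0 + A1*x. Substituting and matching coefficients of each power of x gives A0 = 13/128, A1 = -1/32, so y_p = 13/128 - x/32.
General solution: y = 13/128 - x/32 + C1*cos(4*x)*exp(-4*x) + C2*exp(-4*x)*sin(4*x).
Apply the initial conditions: y(0) = 13/128 + C1 = 0 and y'(0) = -1/32 - 4*C1 + 4*C2 = 1. Solving gives C1 = -13/128, C2 = 5/32.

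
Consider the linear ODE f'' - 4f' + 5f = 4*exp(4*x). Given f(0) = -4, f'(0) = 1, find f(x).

f = 4*exp(4*x)/5 - 24*cos(x)*exp(2*x)/5 + 37*exp(2*x)*sin(x)/5

Characteristic equation r² - 4r + 5 = 0 has discriminant (-4)² - 4·(5) = -4 < 0, so r = 2 ± i.
Hence f_h = C1*cos(x)*exp(2*x) + C2*exp(2*x)*sin(x).
Try f_p = A*exp(4*x). Substituting into the equation and dividing by exp(4*x) gives A = 4/5, so f_p = 4*exp(4*x)/5.
General solution: f = 4*exp(4*x)/5 + C1*cos(x)*exp(2*x) + C2*exp(2*x)*sin(x).
Apply the initial conditions: f(0) = 4/5 + C1 = -4 and f'(0) = 16/5 + C2 + 2*C1 = 1. Solving gives C1 = -24/5, C2 = 37/5.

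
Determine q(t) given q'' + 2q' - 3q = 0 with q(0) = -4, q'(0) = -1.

q = -13*exp(t)/4 - 3*exp(-3*t)/4

Characteristic equation r² + 2r - 3 = 0 factors as (r + 3)(r - 1) = 0, so r = -3, 1.
Hence q_h = C1*exp(-3*t) + C2*exp(t).
Apply the initial conditions: q(0) = C1 + C2 = -4 and q'(0) = C2 - 3*C1 = -1. Solving gives C1 = -3/4, C2 = -13/4.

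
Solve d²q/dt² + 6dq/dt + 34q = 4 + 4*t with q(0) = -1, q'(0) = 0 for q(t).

q = 28/289 + 2*t/17 - 317*cos(5*t)*exp(-3*t)/289 - 197*exp(-3*t)*sin(5*t)/289

Characteristic equation r² + 6r + 34 = 0 has discriminant (6)² - 4·(34) = -100 < 0, so r = -3 ± 5i.
Hence q_h = C1*cos(5*t)*exp(-3*t) + C2*exp(-3*t)*sin(5*t).
For the particular solution try q_p = A0 + A1*t. Substituting and matching coefficients of each power of t gives A0 = 28/289, A1 = 2/17, so q_p = 28/289 + 2*t/17.
General solution: q = 28/289 + 2*t/17 + C1*cos(5*t)*exp(-3*t) + C2*exp(-3*t)*sin(5*t).
Apply the initial conditions: q(0) = 28/289 + C1 = -1 and q'(0) = 2/17 - 3*C1 + 5*C2 = 0. Solving gives C1 = -317/289, C2 = -197/289.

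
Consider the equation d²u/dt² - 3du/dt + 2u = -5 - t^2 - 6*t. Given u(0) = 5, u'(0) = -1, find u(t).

Characteristic equation r² - 3r + 2 = 0 factors as (r - 1)(r - 2) = 0, so r = 1, 2.
Hence u_h = C1*exp(t) + C2*exp(2*t).
For the particular solution try u_p = A0 + A1*t + A2*t^2. Substituting and matching coefficients of each power of t gives A0 = -35/4, A1 = -9/2, A2 = -1/2, so u_p = -35/4 - 9*t/2 - t^2/2.
General solution: u = -35/4 - 9*t/2 - t^2/2 + C1*exp(t) + C2*exp(2*t).
Apply the initial conditions: u(0) = -35/4 + C1 + C2 = 5 and u'(0) = -9/2 + C1 + 2*C2 = -1. Solving gives C1 = 24, C2 = -41/4.

u = -35/4 + 24*exp(t) - 41*exp(2*t)/4 - 9*t/2 - t**2/2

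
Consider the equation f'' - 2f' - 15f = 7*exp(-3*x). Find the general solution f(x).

Characteristic equation r² - 2r - 15 = 0 factors as (r - 5)(r + 3) = 0, so r = 5, -3.
Hence f_h = C1*exp(5*x) + C2*exp(-3*x).
Since exp(-3*x) solves the homogeneous equation (r = -3 is a root of multiplicity 1), multiply the trial by x. Try f_p = A*x*exp(-3*x). Substituting into the equation and dividing by exp(-3*x) gives A = -7/8, so f_p = -7*x*exp(-3*x)/8.

f = C1*exp(5*x) + C2*exp(-3*x) - 7*x*exp(-3*x)/8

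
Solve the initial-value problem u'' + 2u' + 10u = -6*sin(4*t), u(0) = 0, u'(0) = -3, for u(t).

Characteristic equation r² + 2r + 10 = 0 has discriminant (2)² - 4·(10) = -36 < 0, so r = -1 ± 3i.
Hence u_h = C1*cos(3*t)*exp(-t) + C2*exp(-t)*sin(3*t).
Try u_p = A*cos(4*t) + B*sin(4*t). Substituting and equating the coefficients of cos(4t) and sin(4t) gives A = 12/25, B = 9/25, so u_p = 9*sin(4*t)/25 + 12*cos(4*t)/25.
General solution: u = 9*sin(4*t)/25 + 12*cos(4*t)/25 + C1*cos(3*t)*exp(-t) + C2*exp(-t)*sin(3*t).
Apply the initial conditions: u(0) = 12/25 + C1 = 0 and u'(0) = 36/25 - C1 + 3*C2 = -3. Solving gives C1 = -12/25, C2 = -41/25.

u = 9*sin(4*t)/25 + 12*cos(4*t)/25 - 41*exp(-t)*sin(3*t)/25 - 12*cos(3*t)*exp(-t)/25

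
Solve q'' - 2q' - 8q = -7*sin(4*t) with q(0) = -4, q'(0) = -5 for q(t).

Characteristic equation r² - 2r - 8 = 0 factors as (r + 2)(r - 4) = 0, so r = -2, 4.
Hence q_h = C1*exp(-2*t) + C2*exp(4*t).
Try q_p = A*cos(4*t) + B*sin(4*t). Substituting and equating the coefficients of cos(4t) and sin(4t) gives A = -7/80, B = 21/80, so q_p = -7*cos(4*t)/80 + 21*sin(4*t)/80.
General solution: q = -7*cos(4*t)/80 + 21*sin(4*t)/80 + C1*exp(-2*t) + C2*exp(4*t).
Apply the initial conditions: q(0) = -7/80 + C1 + C2 = -4 and q'(0) = 21/20 - 2*C1 + 4*C2 = -5. Solving gives C1 = -8/5, C2 = -37/16.

q = -37*exp(4*t)/16 - 8*exp(-2*t)/5 - 7*cos(4*t)/80 + 21*sin(4*t)/80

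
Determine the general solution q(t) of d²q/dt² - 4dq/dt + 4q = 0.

Characteristic equation r² - 4r + 4 = 0 has discriminant (-4)² - 4·(4) = 0, so r = 2 is a repeated root.
Hence q_h = (C1 + C2*t)*exp(2*t).

q = C1*exp(2*t) + C2*t*exp(2*t)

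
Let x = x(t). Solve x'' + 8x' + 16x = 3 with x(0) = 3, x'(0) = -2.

Characteristic equation r² + 8r + 16 = 0 has discriminant (8)² - 4·(16) = 0, so r = -4 is a repeated root.
Hence x_h = (C1 + C2*t)*exp(-4*t).
For the particular solution try x_p = A0. Substituting and matching coefficients of each power of t gives A0 = 3/16, so x_p = 3/16.
General solution: x = 3/16 + C1*exp(-4*t) + C2*t*exp(-4*t).
Apply the initial conditions: x(0) = 3/16 + C1 = 3 and x'(0) = C2 - 4*C1 = -2. Solving gives C1 = 45/16, C2 = 37/4.

x = 3/16 + 45*exp(-4*t)/16 + 37*t*exp(-4*t)/4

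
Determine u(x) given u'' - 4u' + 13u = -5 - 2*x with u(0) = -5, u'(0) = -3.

Characteristic equation r² - 4r + 13 = 0 has discriminant (-4)² - 4·(13) = -36 < 0, so r = 2 ± 3i.
Hence u_h = C1*cos(3*x)*exp(2*x) + C2*exp(2*x)*sin(3*x).
For the particular solution try u_p = A0 + A1*x. Substituting and matching coefficients of each power of x gives A0 = -73/169, A1 = -2/13, so u_p = -73/169 - 2*x/13.
General solution: u = -73/169 - 2*x/13 + C1*cos(3*x)*exp(2*x) + C2*exp(2*x)*sin(3*x).
Apply the initial conditions: u(0) = -73/169 + C1 = -5 and u'(0) = -2/13 + 2*C1 + 3*C2 = -3. Solving gives C1 = -772/169, C2 = 1063/507.

u = -73/169 - 2*x/13 - 772*cos(3*x)*exp(2*x)/169 + 1063*exp(2*x)*sin(3*x)/507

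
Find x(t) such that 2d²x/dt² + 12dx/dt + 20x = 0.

Divide through by 2: x'' + 6x' + 10x = 0.
Characteristic equation r² + 6r + 10 = 0 has discriminant (6)² - 4·(10) = -4 < 0, so r = -3 ± i.
Hence x_h = C1*cos(t)*exp(-3*t) + C2*exp(-3*t)*sin(t).

x = C1*cos(t)*exp(-3*t) + C2*exp(-3*t)*sin(t)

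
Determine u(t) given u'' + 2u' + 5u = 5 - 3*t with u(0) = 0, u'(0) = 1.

u = 31/25 - 3*t/5 - 31*cos(2*t)*exp(-t)/25 + 9*exp(-t)*sin(2*t)/50

Characteristic equation r² + 2r + 5 = 0 has discriminant (2)² - 4·(5) = -16 < 0, so r = -1 ± 2i.
Hence u_h = C1*cos(2*t)*exp(-t) + C2*exp(-t)*sin(2*t).
For the particular solution try u_p = A0 + A1*t. Substituting and matching coefficients of each power of t gives A0 = 31/25, A1 = -3/5, so u_p = 31/25 - 3*t/5.
General solution: u = 31/25 - 3*t/5 + C1*cos(2*t)*exp(-t) + C2*exp(-t)*sin(2*t).
Apply the initial conditions: u(0) = 31/25 + C1 = 0 and u'(0) = -3/5 - C1 + 2*C2 = 1. Solving gives C1 = -31/25, C2 = 9/50.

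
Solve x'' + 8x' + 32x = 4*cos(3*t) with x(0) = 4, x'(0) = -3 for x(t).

Characteristic equation r² + 8r + 32 = 0 has discriminant (8)² - 4·(32) = -64 < 0, so r = -4 ± 4i.
Hence x_h = C1*cos(4*t)*exp(-4*t) + C2*exp(-4*t)*sin(4*t).
Try x_p = A*cos(3*t) + B*sin(3*t). Substituting and equating the coefficients of cos(3t) and sin(3t) gives A = 92/1105, B = 96/1105, so x_p = 92*cos(3*t)/1105 + 96*sin(3*t)/1105.
General solution: x = 92*cos(3*t)/1105 + 96*sin(3*t)/1105 + C1*cos(4*t)*exp(-4*t) + C2*exp(-4*t)*sin(4*t).
Apply the initial conditions: x(0) = 92/1105 + C1 = 4 and x'(0) = 288/1105 - 4*C1 + 4*C2 = -3. Solving gives C1 = 4328/1105, C2 = 13709/4420.

x = 92*cos(3*t)/1105 + 96*sin(3*t)/1105 + 4328*cos(4*t)*exp(-4*t)/1105 + 13709*exp(-4*t)*sin(4*t)/4420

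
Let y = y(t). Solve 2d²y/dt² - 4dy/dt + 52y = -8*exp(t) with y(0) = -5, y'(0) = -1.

Divide through by 2: y'' - 2y' + 26y = -4*exp(t).
Characteristic equation r² - 2r + 26 = 0 has discriminant (-2)² - 4·(26) = -100 < 0, so r = 1 ± 5i.
Hence y_h = C1*cos(5*t)*exp(t) + C2*exp(t)*sin(5*t).
Try y_p = A*exp(t). Substituting into the equation and dividing by exp(t) gives A = -4/25, so y_p = -4*exp(t)/25.
General solution: y = -4*exp(t)/25 + C1*cos(5*t)*exp(t) + C2*exp(t)*sin(5*t).
Apply the initial conditions: y(0) = -4/25 + C1 = -5 and y'(0) = -4/25 + C1 + 5*C2 = -1. Solving gives C1 = -121/25, C2 = 4/5.

y = -4*exp(t)/25 - 121*cos(5*t)*exp(t)/25 + 4*exp(t)*sin(5*t)/5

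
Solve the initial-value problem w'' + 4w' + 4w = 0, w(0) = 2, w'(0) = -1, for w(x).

Characteristic equation r² + 4r + 4 = 0 has discriminant (4)² - 4·(4) = 0, so r = -2 is a repeated root.
Hence w_h = (C1 + C2*x)*exp(-2*x).
Apply the initial conditions: w(0) = C1 = 2 and w'(0) = C2 - 2*C1 = -1. Solving gives C1 = 2, C2 = 3.

w = 2*exp(-2*x) + 3*x*exp(-2*x)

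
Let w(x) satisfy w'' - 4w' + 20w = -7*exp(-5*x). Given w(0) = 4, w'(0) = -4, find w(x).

w = -7*exp(-5*x)/65 - 829*exp(2*x)*sin(4*x)/260 + 267*cos(4*x)*exp(2*x)/65

Characteristic equation r² - 4r + 20 = 0 has discriminant (-4)² - 4·(20) = -64 < 0, so r = 2 ± 4i.
Hence w_h = C1*cos(4*x)*exp(2*x) + C2*exp(2*x)*sin(4*x).
Try w_p = A*exp(-5*x). Substituting into the equation and dividing by exp(-5*x) gives A = -7/65, so w_p = -7*exp(-5*x)/65.
General solution: w = -7*exp(-5*x)/65 + C1*cos(4*x)*exp(2*x) + C2*exp(2*x)*sin(4*x).
Apply the initial conditions: w(0) = -7/65 + C1 = 4 and w'(0) = 7/13 + 2*C1 + 4*C2 = -4. Solving gives C1 = 267/65, C2 = -829/260.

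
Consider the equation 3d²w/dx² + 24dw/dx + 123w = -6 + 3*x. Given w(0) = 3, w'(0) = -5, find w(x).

w = -90/1681 + x/41 + 5133*cos(5*x)*exp(-4*x)/1681 + 12086*exp(-4*x)*sin(5*x)/8405

Divide through by 3: w'' + 8w' + 41w = -2 + x.
Characteristic equation r² + 8r + 41 = 0 has discriminant (8)² - 4·(41) = -100 < 0, so r = -4 ± 5i.
Hence w_h = C1*cos(5*x)*exp(-4*x) + C2*exp(-4*x)*sin(5*x).
For the particular solution try w_p = A0 + A1*x. Substituting and matching coefficients of each power of x gives A0 = -90/1681, A1 = 1/41, so w_p = -90/1681 + x/41.
General solution: w = -90/1681 + x/41 + C1*cos(5*x)*exp(-4*x) + C2*exp(-4*x)*sin(5*x).
Apply the initial conditions: w(0) = -90/1681 + C1 = 3 and w'(0) = 1/41 - 4*C1 + 5*C2 = -5. Solving gives C1 = 5133/1681, C2 = 12086/8405.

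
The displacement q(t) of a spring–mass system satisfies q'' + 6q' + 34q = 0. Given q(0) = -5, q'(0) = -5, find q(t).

Characteristic equation r² + 6r + 34 = 0 has discriminant (6)² - 4·(34) = -100 < 0, so r = -3 ± 5i.
Hence q_h = C1*cos(5*t)*exp(-3*t) + C2*exp(-3*t)*sin(5*t).
Apply the initial conditions: q(0) = C1 = -5 and q'(0) = -3*C1 + 5*C2 = -5. Solving gives C1 = -5, C2 = -4.

q = -5*cos(5*t)*exp(-3*t) - 4*exp(-3*t)*sin(5*t)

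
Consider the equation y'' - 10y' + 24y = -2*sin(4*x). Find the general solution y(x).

Characteristic equation r² - 10r + 24 = 0 factors as (r - 4)(r - 6) = 0, so r = 4, 6.
Hence y_h = C1*exp(4*x) + C2*exp(6*x).
Try y_p = A*cos(4*x) + B*sin(4*x). Substituting and equating the coefficients of cos(4x) and sin(4x) gives A = -5/104, B = -1/104, so y_p = -5*cos(4*x)/104 - sin(4*x)/104.

y = -5*cos(4*x)/104 - sin(4*x)/104 + C1*exp(4*x) + C2*exp(6*x)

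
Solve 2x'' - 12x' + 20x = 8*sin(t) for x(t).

x = 4*sin(t)/13 + 8*cos(t)/39 + C1*cos(t)*exp(3*t) + C2*exp(3*t)*sin(t)

Divide through by 2: x'' - 6x' + 10x = 4*sin(t).
Characteristic equation r² - 6r + 10 = 0 has discriminant (-6)² - 4·(10) = -4 < 0, so r = 3 ± i.
Hence x_h = C1*cos(t)*exp(3*t) + C2*exp(3*t)*sin(t).
Try x_p = A*cos(t) + B*sin(t). Substituting and equating the coefficients of cos(t) and sin(t) gives A = 8/39, B = 4/13, so x_p = 4*sin(t)/13 + 8*cos(t)/39.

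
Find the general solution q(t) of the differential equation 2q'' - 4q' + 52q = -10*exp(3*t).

q = -5*exp(3*t)/29 + C1*cos(5*t)*exp(t) + C2*exp(t)*sin(5*t)

Divide through by 2: q'' - 2q' + 26q = -5*exp(3*t).
Characteristic equation r² - 2r + 26 = 0 has discriminant (-2)² - 4·(26) = -100 < 0, so r = 1 ± 5i.
Hence q_h = C1*cos(5*t)*exp(t) + C2*exp(t)*sin(5*t).
Try q_p = A*exp(3*t). Substituting into the equation and dividing by exp(3*t) gives A = -5/29, so q_p = -5*exp(3*t)/29.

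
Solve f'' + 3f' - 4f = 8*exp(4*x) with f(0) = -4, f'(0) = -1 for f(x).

Characteristic equation r² + 3r - 4 = 0 factors as (r + 4)(r - 1) = 0, so r = -4, 1.
Hence f_h = C1*exp(-4*x) + C2*exp(x).
Try f_p = A*exp(4*x). Substituting into the equation and dividing by exp(4*x) gives A = 1/3, so f_p = exp(4*x)/3.
General solution: f = exp(4*x)/3 + C1*exp(-4*x) + C2*exp(x).
Apply the initial conditions: f(0) = 1/3 + C1 + C2 = -4 and f'(0) = 4/3 + C2 - 4*C1 = -1. Solving gives C1 = -2/5, C2 = -59/15.

f = -59*exp(x)/15 - 2*exp(-4*x)/5 + exp(4*x)/3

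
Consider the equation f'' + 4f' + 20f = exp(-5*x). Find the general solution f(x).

Characteristic equation r² + 4r + 20 = 0 has discriminant (4)² - 4·(20) = -64 < 0, so r = -2 ± 4i.
Hence f_h = C1*cos(4*x)*exp(-2*x) + C2*exp(-2*x)*sin(4*x).
Try f_p = A*exp(-5*x). Substituting into the equation and dividing by exp(-5*x) gives A = 1/25, so f_p = exp(-5*x)/25.

f = exp(-5*x)/25 + C1*cos(4*x)*exp(-2*x) + C2*exp(-2*x)*sin(4*x)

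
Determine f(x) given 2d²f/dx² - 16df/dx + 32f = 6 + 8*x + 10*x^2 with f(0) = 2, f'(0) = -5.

f = 55/128 + 5*x**2/16 + 9*x/16 + 201*exp(4*x)/128 - 379*x*exp(4*x)/32

Divide through by 2: f'' - 8f' + 16f = 3 + 4*x + 5*x^2.
Characteristic equation r² - 8r + 16 = 0 has discriminant (-8)² - 4·(16) = 0, so r = 4 is a repeated root.
Hence f_h = (C1 + C2*x)*exp(4*x).
For the particular solution try f_p = A0 + A1*x + A2*x^2. Substituting and matching coefficients of each power of x gives A0 = 55/128, A1 = 9/16, A2 = 5/16, so f_p = 55/128 + 5*x^2/16 + 9*x/16.
General solution: f = 55/128 + 5*x^2/16 + 9*x/16 + C1*exp(4*x) + C2*x*exp(4*x).
Apply the initial conditions: f(0) = 55/128 + C1 = 2 and f'(0) = 9/16 + C2 + 4*C1 = -5. Solving gives C1 = 201/128, C2 = -379/32.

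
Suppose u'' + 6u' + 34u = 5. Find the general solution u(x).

Characteristic equation r² + 6r + 34 = 0 has discriminant (6)² - 4·(34) = -100 < 0, so r = -3 ± 5i.
Hence u_h = C1*cos(5*x)*exp(-3*x) + C2*exp(-3*x)*sin(5*x).
For the particular solution try u_p = A0. Substituting and matching coefficients of each power of x gives A0 = 5/34, so u_p = 5/34.

u = 5/34 + C1*cos(5*x)*exp(-3*x) + C2*exp(-3*x)*sin(5*x)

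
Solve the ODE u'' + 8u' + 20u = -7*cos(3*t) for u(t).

Characteristic equation r² + 8r + 20 = 0 has discriminant (8)² - 4·(20) = -16 < 0, so r = -4 ± 2i.
Hence u_h = C1*cos(2*t)*exp(-4*t) + C2*exp(-4*t)*sin(2*t).
Try u_p = A*cos(3*t) + B*sin(3*t). Substituting and equating the coefficients of cos(3t) and sin(3t) gives A = -77/697, B = -168/697, so u_p = -168*sin(3*t)/697 - 77*cos(3*t)/697.

u = -168*sin(3*t)/697 - 77*cos(3*t)/697 + C1*cos(2*t)*exp(-4*t) + C2*exp(-4*t)*sin(2*t)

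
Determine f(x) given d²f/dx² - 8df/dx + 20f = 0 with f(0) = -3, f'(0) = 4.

Characteristic equation r² - 8r + 20 = 0 has discriminant (-8)² - 4·(20) = -16 < 0, so r = 4 ± 2i.
Hence f_h = C1*cos(2*x)*exp(4*x) + C2*exp(4*x)*sin(2*x).
Apply the initial conditions: f(0) = C1 = -3 and f'(0) = 2*C2 + 4*C1 = 4. Solving gives C1 = -3, C2 = 8.

f = -3*cos(2*x)*exp(4*x) + 8*exp(4*x)*sin(2*x)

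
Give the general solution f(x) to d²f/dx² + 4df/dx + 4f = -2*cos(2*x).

Characteristic equation r² + 4r + 4 = 0 has discriminant (4)² - 4·(4) = 0, so r = -2 is a repeated root.
Hence f_h = (C1 + C2*x)*exp(-2*x).
Try f_p = A*cos(2*x) + B*sin(2*x). Substituting and equating the coefficients of cos(2x) and sin(2x) gives A = 0, B = -1/4, so f_p = -sin(2*x)/4.

f = -sin(2*x)/4 + C1*exp(-2*x) + C2*x*exp(-2*x)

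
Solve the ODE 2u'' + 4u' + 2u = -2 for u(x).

Divide through by 2: u'' + 2u' + u = -1.
Characteristic equation r² + 2r + 1 = 0 has discriminant (2)² - 4·(1) = 0, so r = -1 is a repeated root.
Hence u_h = (C1 + C2*x)*exp(-x).
For the particular solution try u_p = A0. Substituting and matching coefficients of each power of x gives A0 = -1, so u_p = -1.

u = -1 + C1*exp(-x) + C2*x*exp(-x)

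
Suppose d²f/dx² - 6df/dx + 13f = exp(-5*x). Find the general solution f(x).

f = exp(-5*x)/68 + C1*cos(2*x)*exp(3*x) + C2*exp(3*x)*sin(2*x)

Characteristic equation r² - 6r + 13 = 0 has discriminant (-6)² - 4·(13) = -16 < 0, so r = 3 ± 2i.
Hence f_h = C1*cos(2*x)*exp(3*x) + C2*exp(3*x)*sin(2*x).
Try f_p = A*exp(-5*x). Substituting into the equation and dividing by exp(-5*x) gives A = 1/68, so f_p = exp(-5*x)/68.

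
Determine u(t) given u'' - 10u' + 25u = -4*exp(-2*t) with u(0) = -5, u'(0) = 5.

Characteristic equation r² - 10r + 25 = 0 has discriminant (-10)² - 4·(25) = 0, so r = 5 is a repeated root.
Hence u_h = (C1 + C2*t)*exp(5*t).
Try u_p = A*exp(-2*t). Substituting into the equation and dividing by exp(-2*t) gives A = -4/49, so u_p = -4*exp(-2*t)/49.
General solution: u = -4*exp(-2*t)/49 + C1*exp(5*t) + C2*t*exp(5*t).
Apply the initial conditions: u(0) = -4/49 + C1 = -5 and u'(0) = 8/49 + C2 + 5*C1 = 5. Solving gives C1 = -241/49, C2 = 206/7.

u = -241*exp(5*t)/49 - 4*exp(-2*t)/49 + 206*t*exp(5*t)/7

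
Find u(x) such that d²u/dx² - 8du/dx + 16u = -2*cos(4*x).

u = sin(4*x)/16 + C1*exp(4*x) + C2*x*exp(4*x)

Characteristic equation r² - 8r + 16 = 0 has discriminant (-8)² - 4·(16) = 0, so r = 4 is a repeated root.
Hence u_h = (C1 + C2*x)*exp(4*x).
Try u_p = A*cos(4*x) + B*sin(4*x). Substituting and equating the coefficients of cos(4x) and sin(4x) gives A = 0, B = 1/16, so u_p = sin(4*x)/16.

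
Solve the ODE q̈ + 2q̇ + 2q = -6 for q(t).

Characteristic equation r² + 2r + 2 = 0 has discriminant (2)² - 4·(2) = -4 < 0, so r = -1 ± i.
Hence q_h = C1*cos(t)*exp(-t) + C2*exp(-t)*sin(t).
For the particular solution try q_p = A0. Substituting and matching coefficients of each power of t gives A0 = -3, so q_p = -3.

q = -3 + C1*cos(t)*exp(-t) + C2*exp(-t)*sin(t)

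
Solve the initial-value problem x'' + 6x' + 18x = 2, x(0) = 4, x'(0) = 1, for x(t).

x = 1/9 + 35*cos(3*t)*exp(-3*t)/9 + 38*exp(-3*t)*sin(3*t)/9

Characteristic equation r² + 6r + 18 = 0 has discriminant (6)² - 4·(18) = -36 < 0, so r = -3 ± 3i.
Hence x_h = C1*cos(3*t)*exp(-3*t) + C2*exp(-3*t)*sin(3*t).
For the particular solution try x_p = A0. Substituting and matching coefficients of each power of t gives A0 = 1/9, so x_p = 1/9.
General solution: x = 1/9 + C1*cos(3*t)*exp(-3*t) + C2*exp(-3*t)*sin(3*t).
Apply the initial conditions: x(0) = 1/9 + C1 = 4 and x'(0) = -3*C1 + 3*C2 = 1. Solving gives C1 = 35/9, C2 = 38/9.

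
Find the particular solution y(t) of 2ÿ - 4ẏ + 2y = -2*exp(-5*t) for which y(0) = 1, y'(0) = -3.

y = -exp(-5*t)/36 + 37*exp(t)/36 - 25*t*exp(t)/6

Divide through by 2: y'' - 2y' + y = -exp(-5*t).
Characteristic equation r² - 2r + 1 = 0 has discriminant (-2)² - 4·(1) = 0, so r = 1 is a repeated root.
Hence y_h = (C1 + C2*t)*exp(t).
Try y_p = A*exp(-5*t). Substituting into the equation and dividing by exp(-5*t) gives A = -1/36, so y_p = -exp(-5*t)/36.
General solution: y = -exp(-5*t)/36 + C1*exp(t) + C2*t*exp(t).
Apply the initial conditions: y(0) = -1/36 + C1 = 1 and y'(0) = 5/36 + C1 + C2 = -3. Solving gives C1 = 37/36, C2 = -25/6.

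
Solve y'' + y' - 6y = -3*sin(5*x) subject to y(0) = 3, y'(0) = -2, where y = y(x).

Characteristic equation r² + r - 6 = 0 factors as (r + 3)(r - 2) = 0, so r = -3, 2.
Hence y_h = C1*exp(-3*x) + C2*exp(2*x).
Try y_p = A*cos(5*x) + B*sin(5*x). Substituting and equating the coefficients of cos(5x) and sin(5x) gives A = 15/986, B = 93/986, so y_p = 15*cos(5*x)/986 + 93*sin(5*x)/986.
General solution: y = 15*cos(5*x)/986 + 93*sin(5*x)/986 + C1*exp(-3*x) + C2*exp(2*x).
Apply the initial conditions: y(0) = 15/986 + C1 + C2 = 3 and y'(0) = 465/986 - 3*C1 + 2*C2 = -2. Solving gives C1 = 287/170, C2 = 188/145.

y = 15*cos(5*x)/986 + 93*sin(5*x)/986 + 188*exp(2*x)/145 + 287*exp(-3*x)/170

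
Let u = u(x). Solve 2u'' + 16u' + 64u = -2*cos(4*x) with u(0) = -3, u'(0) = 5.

Divide through by 2: u'' + 8u' + 32u = -cos(4*x).
Characteristic equation r² + 8r + 32 = 0 has discriminant (8)² - 4·(32) = -64 < 0, so r = -4 ± 4i.
Hence u_h = C1*cos(4*x)*exp(-4*x) + C2*exp(-4*x)*sin(4*x).
Try u_p = A*cos(4*x) + B*sin(4*x). Substituting and equating the coefficients of cos(4x) and sin(4x) gives A = -1/80, B = -1/40, so u_p = -sin(4*x)/40 - cos(4*x)/80.
General solution: u = -sin(4*x)/40 - cos(4*x)/80 + C1*cos(4*x)*exp(-4*x) + C2*exp(-4*x)*sin(4*x).
Apply the initial conditions: u(0) = -1/80 + C1 = -3 and u'(0) = -1/10 - 4*C1 + 4*C2 = 5. Solving gives C1 = -239/80, C2 = -137/80.

u = -sin(4*x)/40 - cos(4*x)/80 - 239*cos(4*x)*exp(-4*x)/80 - 137*exp(-4*x)*sin(4*x)/80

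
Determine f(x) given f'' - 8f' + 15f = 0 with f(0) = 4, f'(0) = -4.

Characteristic equation r² - 8r + 15 = 0 factors as (r - 5)(r - 3) = 0, so r = 5, 3.
Hence f_h = C1*exp(5*x) + C2*exp(3*x).
Apply the initial conditions: f(0) = C1 + C2 = 4 and f'(0) = 3*C2 + 5*C1 = -4. Solving gives C1 = -8, C2 = 12.

f = -8*exp(5*x) + 12*exp(3*x)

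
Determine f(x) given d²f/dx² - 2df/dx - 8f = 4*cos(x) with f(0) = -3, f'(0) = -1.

Characteristic equation r² - 2r - 8 = 0 factors as (r - 4)(r + 2) = 0, so r = 4, -2.
Hence f_h = C1*exp(4*x) + C2*exp(-2*x).
Try f_p = A*cos(x) + B*sin(x). Substituting and equating the coefficients of cos(x) and sin(x) gives A = -36/85, B = -8/85, so f_p = -36*cos(x)/85 - 8*sin(x)/85.
General solution: f = -36*cos(x)/85 - 8*sin(x)/85 + C1*exp(4*x) + C2*exp(-2*x).
Apply the initial conditions: f(0) = -36/85 + C1 + C2 = -3 and f'(0) = -8/85 - 2*C2 + 4*C1 = -1. Solving gives C1 = -103/102, C2 = -47/30.

f = -103*exp(4*x)/102 - 47*exp(-2*x)/30 - 36*cos(x)/85 - 8*sin(x)/85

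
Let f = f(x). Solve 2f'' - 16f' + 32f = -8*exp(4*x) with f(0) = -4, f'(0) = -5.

f = -4*exp(4*x) - 2*x**2*exp(4*x) + 11*x*exp(4*x)

Divide through by 2: f'' - 8f' + 16f = -4*exp(4*x).
Characteristic equation r² - 8r + 16 = 0 has discriminant (-8)² - 4·(16) = 0, so r = 4 is a repeated root.
Hence f_h = (C1 + C2*x)*exp(4*x).
Since exp(4*x) solves the homogeneous equation (r = 4 is a root of multiplicity 2), multiply the trial by x^2. Try f_p = A*x^2*exp(4*x). Substituting into the equation and dividing by exp(4*x) gives A = -2, so f_p = -2*x^2*exp(4*x).
General solution: f = C1*exp(4*x) - 2*x^2*exp(4*x) + C2*x*exp(4*x).
Apply the initial conditions: f(0) = C1 = -4 and f'(0) = C2 + 4*C1 = -5. Solving gives C1 = -4, C2 = 11.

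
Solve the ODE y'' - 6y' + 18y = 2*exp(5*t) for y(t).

Characteristic equation r² - 6r + 18 = 0 has discriminant (-6)² - 4·(18) = -36 < 0, so r = 3 ± 3i.
Hence y_h = C1*cos(3*t)*exp(3*t) + C2*exp(3*t)*sin(3*t).
Try y_p = A*exp(5*t). Substituting into the equation and dividing by exp(5*t) gives A = 2/13, so y_p = 2*exp(5*t)/13.

y = 2*exp(5*t)/13 + C1*cos(3*t)*exp(3*t) + C2*exp(3*t)*sin(3*t)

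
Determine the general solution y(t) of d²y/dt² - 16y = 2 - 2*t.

Characteristic equation r² - 16 = 0 factors as (r + 4)(r - 4) = 0, so r = -4, 4.
Hence y_h = C1*exp(-4*t) + C2*exp(4*t).
For the particular solution try y_p = A0 + A1*t. Substituting and matching coefficients of each power of t gives A0 = -1/8, A1 = 1/8, so y_p = -1/8 + t/8.

y = -1/8 + t/8 + C1*exp(-4*t) + C2*exp(4*t)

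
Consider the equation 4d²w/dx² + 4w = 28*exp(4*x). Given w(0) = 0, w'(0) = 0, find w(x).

Divide through by 4: w'' + w = 7*exp(4*x).
Characteristic equation r² + 1 = 0 has discriminant (0)² - 4·(1) = -4 < 0, so r = ± i.
Hence w_h = C1*cos(x) + C2*sin(x).
Try w_p = A*exp(4*x). Substituting into the equation and dividing by exp(4*x) gives A = 7/17, so w_p = 7*exp(4*x)/17.
General solution: w = 7*exp(4*x)/17 + C1*cos(x) + C2*sin(x).
Apply the initial conditions: w(0) = 7/17 + C1 = 0 and w'(0) = 28/17 + C2 = 0. Solving gives C1 = -7/17, C2 = -28/17.

w = -28*sin(x)/17 - 7*cos(x)/17 + 7*exp(4*x)/17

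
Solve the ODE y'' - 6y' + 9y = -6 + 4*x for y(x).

Characteristic equation r² - 6r + 9 = 0 has discriminant (-6)² - 4·(9) = 0, so r = 3 is a repeated root.
Hence y_h = (C1 + C2*x)*exp(3*x).
For the particular solution try y_p = A0 + A1*x. Substituting and matching coefficients of each power of x gives A0 = -10/27, A1 = 4/9, so y_p = -10/27 + 4*x/9.

y = -10/27 + 4*x/9 + C1*exp(3*x) + C2*x*exp(3*x)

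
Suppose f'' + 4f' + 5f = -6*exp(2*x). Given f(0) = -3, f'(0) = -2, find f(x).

Characteristic equation r² + 4r + 5 = 0 has discriminant (4)² - 4·(5) = -4 < 0, so r = -2 ± i.
Hence f_h = C1*cos(x)*exp(-2*x) + C2*exp(-2*x)*sin(x).
Try f_p = A*exp(2*x). Substituting into the equation and dividing by exp(2*x) gives A = -6/17, so f_p = -6*exp(2*x)/17.
General solution: f = -6*exp(2*x)/17 + C1*cos(x)*exp(-2*x) + C2*exp(-2*x)*sin(x).
Apply the initial conditions: f(0) = -6/17 + C1 = -3 and f'(0) = -12/17 + C2 - 2*C1 = -2. Solving gives C1 = -45/17, C2 = -112/17.

f = -6*exp(2*x)/17 - 112*exp(-2*x)*sin(x)/17 - 45*cos(x)*exp(-2*x)/17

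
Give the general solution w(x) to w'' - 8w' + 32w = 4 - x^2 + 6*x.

w = 87/512 - x**2/32 + 11*x/64 + C1*cos(4*x)*exp(4*x) + C2*exp(4*x)*sin(4*x)

Characteristic equation r² - 8r + 32 = 0 has discriminant (-8)² - 4·(32) = -64 < 0, so r = 4 ± 4i.
Hence w_h = C1*cos(4*x)*exp(4*x) + C2*exp(4*x)*sin(4*x).
For the particular solution try w_p = A0 + A1*x + A2*x^2. Substituting and matching coefficients of each power of x gives A0 = 87/512, A1 = 11/64, A2 = -1/32, so w_p = 87/512 - x^2/32 + 11*x/64.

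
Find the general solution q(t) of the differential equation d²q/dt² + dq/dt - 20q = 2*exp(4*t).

q = C1*exp(-5*t) + C2*exp(4*t) + 2*t*exp(4*t)/9

Characteristic equation r² + r - 20 = 0 factors as (r + 5)(r - 4) = 0, so r = -5, 4.
Hence q_h = C1*exp(-5*t) + C2*exp(4*t).
Since exp(4*t) solves the homogeneous equation (r = 4 is a root of multiplicity 1), multiply the trial by t. Try q_p = A*t*exp(4*t). Substituting into the equation and dividing by exp(4*t) gives A = 2/9, so q_p = 2*t*exp(4*t)/9.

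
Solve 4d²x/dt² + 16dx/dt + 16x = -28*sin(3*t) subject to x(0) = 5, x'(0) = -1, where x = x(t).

x = 35*sin(3*t)/169 + 84*cos(3*t)/169 + 761*exp(-2*t)/169 + 96*t*exp(-2*t)/13

Divide through by 4: x'' + 4x' + 4x = -7*sin(3*t).
Characteristic equation r² + 4r + 4 = 0 has discriminant (4)² - 4·(4) = 0, so r = -2 is a repeated root.
Hence x_h = (C1 + C2*t)*exp(-2*t).
Try x_p = A*cos(3*t) + B*sin(3*t). Substituting and equating the coefficients of cos(3t) and sin(3t) gives A = 84/169, B = 35/169, so x_p = 35*sin(3*t)/169 + 84*cos(3*t)/169.
General solution: x = 35*sin(3*t)/169 + 84*cos(3*t)/169 + C1*exp(-2*t) + C2*t*exp(-2*t).
Apply the initial conditions: x(0) = 84/169 + C1 = 5 and x'(0) = 105/169 + C2 - 2*C1 = -1. Solving gives C1 = 761/169, C2 = 96/13.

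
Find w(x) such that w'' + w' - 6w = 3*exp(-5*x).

Characteristic equation r² + r - 6 = 0 factors as (r + 3)(r - 2) = 0, so r = -3, 2.
Hence w_h = C1*exp(-3*x) + C2*exp(2*x).
Try w_p = A*exp(-5*x). Substituting into the equation and dividing by exp(-5*x) gives A = 3/14, so w_p = 3*exp(-5*x)/14.

w = 3*exp(-5*x)/14 + C1*exp(-3*x) + C2*exp(2*x)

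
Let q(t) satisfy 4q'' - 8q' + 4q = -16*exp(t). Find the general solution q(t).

q = C1*exp(t) - 2*t**2*exp(t) + C2*t*exp(t)

Divide through by 4: q'' - 2q' + q = -4*exp(t).
Characteristic equation r² - 2r + 1 = 0 has discriminant (-2)² - 4·(1) = 0, so r = 1 is a repeated root.
Hence q_h = (C1 + C2*t)*exp(t).
Since exp(t) solves the homogeneous equation (r = 1 is a root of multiplicity 2), multiply the trial by t^2. Try q_p = A*t^2*exp(t). Substituting into the equation and dividing by exp(t) gives A = -2, so q_p = -2*t^2*exp(t).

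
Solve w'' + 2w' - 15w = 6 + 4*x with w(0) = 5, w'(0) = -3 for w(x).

w = -98/225 - 4*x/15 + 55*exp(3*x)/18 + 119*exp(-5*x)/50

Characteristic equation r² + 2r - 15 = 0 factors as (r + 5)(r - 3) = 0, so r = -5, 3.
Hence w_h = C1*exp(-5*x) + C2*exp(3*x).
For the particular solution try w_p = A0 + A1*x. Substituting and matching coefficients of each power of x gives A0 = -98/225, A1 = -4/15, so w_p = -98/225 - 4*x/15.
General solution: w = -98/225 - 4*x/15 + C1*exp(-5*x) + C2*exp(3*x).
Apply the initial conditions: w(0) = -98/225 + C1 + C2 = 5 and w'(0) = -4/15 - 5*C1 + 3*C2 = -3. Solving gives C1 = 119/50, C2 = 55/18.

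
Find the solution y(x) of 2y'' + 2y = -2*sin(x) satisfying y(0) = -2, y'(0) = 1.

Divide through by 2: y'' + y = -sin(x).
Characteristic equation r² + 1 = 0 has discriminant (0)² - 4·(1) = -4 < 0, so r = ± i.
Hence y_h = C1*cos(x) + C2*sin(x).
Since ±1i are characteristic roots, multiply the trial by x. Try y_p = x*(A*cos(x) + B*sin(x)). Substituting and equating the coefficients of cos(x) and sin(x) gives A = 1/2, B = 0, so y_p = x*cos(x)/2.
General solution: y = C1*cos(x) + C2*sin(x) + x*cos(x)/2.
Apply the initial conditions: y(0) = C1 = -2 and y'(0) = 1/2 + C2 = 1. Solving gives C1 = -2, C2 = 1/2.

y = sin(x)/2 - 2*cos(x) + x*cos(x)/2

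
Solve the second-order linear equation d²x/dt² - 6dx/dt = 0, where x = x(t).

x = C2 + C1*exp(6*t)

Characteristic equation r² - 6r = 0 factors as (r - 6)r = 0, so r = 6, 0.
Hence x_h = C1*exp(6*t) + C2.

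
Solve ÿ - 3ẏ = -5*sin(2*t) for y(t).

Characteristic equation r² - 3r = 0 factors as (r - 3)r = 0, so r = 3, 0.
Hence y_h = C1*exp(3*t) + C2.
Try y_p = A*cos(2*t) + B*sin(2*t). Substituting and equating the coefficients of cos(2t) and sin(2t) gives A = -15/26, B = 5/13, so y_p = -15*cos(2*t)/26 + 5*sin(2*t)/13.

y = C2 - 15*cos(2*t)/26 + 5*sin(2*t)/13 + C1*exp(3*t)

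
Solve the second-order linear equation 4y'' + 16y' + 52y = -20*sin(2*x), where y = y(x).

y = -9*sin(2*x)/29 + 8*cos(2*x)/29 + C1*cos(3*x)*exp(-2*x) + C2*exp(-2*x)*sin(3*x)

Divide through by 4: y'' + 4y' + 13y = -5*sin(2*x).
Characteristic equation r² + 4r + 13 = 0 has discriminant (4)² - 4·(13) = -36 < 0, so r = -2 ± 3i.
Hence y_h = C1*cos(3*x)*exp(-2*x) + C2*exp(-2*x)*sin(3*x).
Try y_p = A*cos(2*x) + B*sin(2*x). Substituting and equating the coefficients of cos(2x) and sin(2x) gives A = 8/29, B = -9/29, so y_p = -9*sin(2*x)/29 + 8*cos(2*x)/29.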